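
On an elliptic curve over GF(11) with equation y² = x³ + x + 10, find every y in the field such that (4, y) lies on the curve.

1, 10

x³ + 1x + 10 = 78 ≡ 1 (mod 11).
Square roots of 1 mod 11: 1 and 10 (since 1² = 1 ≡ 1).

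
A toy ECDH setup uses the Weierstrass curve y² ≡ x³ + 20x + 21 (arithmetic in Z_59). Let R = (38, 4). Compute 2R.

(34, 48)

tangent at (38, 4): λ = (3·38² + 20)/(2·4) ≡ 45/8. 8⁻¹ ≡ 37 (mod 59) since 8·37 = 296 ≡ 1, so λ ≡ 45·37 ≡ 13.
  x = λ² - 38 - 38 = 169 - 76 ≡ 34; y = λ·(38 - 34) - 4 ≡ 48. → (34, 48)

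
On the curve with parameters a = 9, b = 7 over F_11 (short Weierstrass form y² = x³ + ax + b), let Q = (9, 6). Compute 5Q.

Double-and-add on 5 = (101)₂. Start with Q = (9, 6) for the leading 1-bit.
double: tangent at (9, 6): λ = (3·9² + 9)/(2·6) ≡ 10/1. 1⁻¹ ≡ 1 (mod 11) since 1·1 = 1 ≡ 1, so λ ≡ 10·1 ≡ 10.
  x = λ² - 9 - 9 = 100 - 18 ≡ 5; y = λ·(9 - 5) - 6 ≡ 1. → (5, 1)
double: tangent at (5, 1): λ = (3·5² + 9)/(2·1) ≡ 7/2. 2⁻¹ ≡ 6 (mod 11), so λ ≡ 7·6 ≡ 9.
  x = λ² - 5 - 5 = 81 - 10 ≡ 5; y = λ·(5 - 5) - 1 ≡ 10. → (5, 10)
add Q: (5, 10) + (9, 6). λ = (6 - 10)/(9 - 5) ≡ 7/4 mod 11. 4⁻¹ ≡ 3 (mod 11), so λ ≡ 10.
  x = λ² - 5 - 9 = 100 - 14 ≡ 9; y = λ·(5 - 9) - 10 ≡ 5. → (9, 5)

(9, 5)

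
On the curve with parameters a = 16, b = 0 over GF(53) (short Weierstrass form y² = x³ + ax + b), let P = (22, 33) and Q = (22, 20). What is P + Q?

O

The two points share x = 22 and their y-coordinates satisfy 33 + 20 ≡ 0 (mod 53), so they are inverses. Their sum is O.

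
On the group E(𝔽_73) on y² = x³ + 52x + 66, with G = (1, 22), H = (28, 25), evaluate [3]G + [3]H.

(71, 63)

First 3G:
Repeated addition: build up to 3G.
2G: tangent at (1, 22): λ = (3·1² + 52)/(2·22) ≡ 55/44. 44⁻¹ ≡ 5 (mod 73), so λ ≡ 55·5 ≡ 56.
  x = λ² - 1 - 1 = 3136 - 2 ≡ 68; y = λ·(1 - 68) - 22 ≡ 22. → (68, 22)
3G: (68, 22) + (1, 22). λ = (22 - 22)/(1 - 68) ≡ 0/6 mod 73. 6⁻¹ ≡ 61 (mod 73) since 6·61 = 366 ≡ 1, so λ ≡ 0.
  x = λ² - 68 - 1 = 0 - 69 ≡ 4; y = λ·(68 - 4) - 22 ≡ 51. → (4, 51)
3G = (4, 51).
Next 3H:
Repeated addition: build up to 3H.
2H: tangent at (28, 25): λ = (3·28² + 52)/(2·25) ≡ 68/50. 50⁻¹ ≡ 19 (mod 73), so λ ≡ 68·19 ≡ 51.
  x = λ² - 28 - 28 = 2601 - 56 ≡ 63; y = λ·(28 - 63) - 25 ≡ 15. → (63, 15)
3H: (63, 15) + (28, 25). λ = (25 - 15)/(28 - 63) ≡ 10/38 mod 73. 38⁻¹ ≡ 25 (mod 73), so λ ≡ 31.
  x = λ² - 63 - 28 = 961 - 91 ≡ 67; y = λ·(63 - 67) - 15 ≡ 7. → (67, 7)
3H = (67, 7).
Finally 3G + 3H:
(4, 51) + (67, 7). λ = (7 - 51)/(67 - 4) ≡ 29/63 mod 73. 63⁻¹ ≡ 51 (mod 73), so λ ≡ 19.
  x = λ² - 4 - 67 = 361 - 71 ≡ 71; y = λ·(4 - 71) - 51 ≡ 63. → (71, 63)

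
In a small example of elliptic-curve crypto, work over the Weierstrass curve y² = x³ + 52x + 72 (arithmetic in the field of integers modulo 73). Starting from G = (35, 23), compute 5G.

Repeated addition: build up to 5G.
2G: tangent at (35, 23): λ = (3·35² + 52)/(2·23) ≡ 4/46. 46⁻¹ ≡ 27 (mod 73) since 46·27 = 1242 ≡ 1, so λ ≡ 4·27 ≡ 35.
  x = λ² - 35 - 35 = 1225 - 70 ≡ 60; y = λ·(35 - 60) - 23 ≡ 51. → (60, 51)
3G: (60, 51) + (35, 23). λ = (23 - 51)/(35 - 60) ≡ 45/48 mod 73. 48⁻¹ ≡ 35 (mod 73), so λ ≡ 42.
  x = λ² - 60 - 35 = 1764 - 95 ≡ 63; y = λ·(60 - 63) - 51 ≡ 42. → (63, 42)
4G: (63, 42) + (35, 23). λ = (23 - 42)/(35 - 63) ≡ 54/45 mod 73. 45⁻¹ ≡ 13 (mod 73) since 45·13 = 585 ≡ 1, so λ ≡ 45.
  x = λ² - 63 - 35 = 2025 - 98 ≡ 29; y = λ·(63 - 29) - 42 ≡ 28. → (29, 28)
5G: (29, 28) + (35, 23). λ = (23 - 28)/(35 - 29) ≡ 68/6 mod 73. 6⁻¹ ≡ 61 (mod 73), so λ ≡ 60.
  x = λ² - 29 - 35 = 3600 - 64 ≡ 32; y = λ·(29 - 32) - 28 ≡ 11. → (32, 11)

(32, 11)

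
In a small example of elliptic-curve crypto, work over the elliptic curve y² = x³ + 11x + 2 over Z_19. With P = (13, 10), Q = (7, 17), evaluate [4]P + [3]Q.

(3, 10)

First 4P:
Repeated addition: build up to 4P.
2P: tangent at (13, 10): λ = (3·13² + 11)/(2·10) ≡ 5/1. 1⁻¹ ≡ 1 (mod 19), so λ ≡ 5·1 ≡ 5.
  x = λ² - 13 - 13 = 25 - 26 ≡ 18; y = λ·(13 - 18) - 10 ≡ 3. → (18, 3)
3P: (18, 3) + (13, 10). λ = (10 - 3)/(13 - 18) ≡ 7/14 mod 19. 14⁻¹ ≡ 15 (mod 19), so λ ≡ 10.
  x = λ² - 18 - 13 = 100 - 31 ≡ 12; y = λ·(18 - 12) - 3 ≡ 0. → (12, 0)
4P: (12, 0) + (13, 10). λ = (10 - 0)/(13 - 12) ≡ 10/1 mod 19. 1⁻¹ ≡ 1 (mod 19) since 1·1 = 1 ≡ 1, so λ ≡ 10.
  x = λ² - 12 - 13 = 100 - 25 ≡ 18; y = λ·(12 - 18) - 0 ≡ 16. → (18, 16)
4P = (18, 16).
Next 3Q:
Repeated addition: build up to 3Q.
2Q: tangent at (7, 17): λ = (3·7² + 11)/(2·17) ≡ 6/15. 15⁻¹ ≡ 14 (mod 19), so λ ≡ 6·14 ≡ 8.
  x = λ² - 7 - 7 = 64 - 14 ≡ 12; y = λ·(7 - 12) - 17 ≡ 0. → (12, 0)
3Q: (12, 0) + (7, 17). λ = (17 - 0)/(7 - 12) ≡ 17/14 mod 19. 14⁻¹ ≡ 15 (mod 19) since 14·15 = 210 ≡ 1, so λ ≡ 8.
  x = λ² - 12 - 7 = 64 - 19 ≡ 7; y = λ·(12 - 7) - 0 ≡ 2. → (7, 2)
3Q = (7, 2).
Finally 4P + 3Q:
(18, 16) + (7, 2). λ = (2 - 16)/(7 - 18) ≡ 5/8 mod 19. 8⁻¹ ≡ 12 (mod 19), so λ ≡ 3.
  x = λ² - 18 - 7 = 9 - 25 ≡ 3; y = λ·(18 - 3) - 16 ≡ 10. → (3, 10)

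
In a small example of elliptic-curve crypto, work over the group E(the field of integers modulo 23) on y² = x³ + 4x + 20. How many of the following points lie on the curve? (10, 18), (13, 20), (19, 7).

(10, 18): 18² ≡ 2, rhs ≡ 2 → on.
(13, 20): 20² ≡ 9, rhs ≡ 15 → off.
(19, 7): 7² ≡ 3, rhs ≡ 9 → off.

1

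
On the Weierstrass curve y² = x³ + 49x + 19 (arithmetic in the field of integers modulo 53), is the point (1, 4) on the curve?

yes

y² = 4² ≡ 16; x³ + 49x + 19 = 69 ≡ 16 (mod 53). 16 = 16.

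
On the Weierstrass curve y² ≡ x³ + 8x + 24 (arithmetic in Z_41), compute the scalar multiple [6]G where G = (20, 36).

(39, 0)

Double-and-add on 6 = (110)₂. Start with G = (20, 36) for the leading 1-bit.
double: tangent at (20, 36): λ = (3·20² + 8)/(2·36) ≡ 19/31. 31⁻¹ ≡ 4 (mod 41), so λ ≡ 19·4 ≡ 35.
  x = λ² - 20 - 20 = 1225 - 40 ≡ 37; y = λ·(20 - 37) - 36 ≡ 25. → (37, 25)
add G: (37, 25) + (20, 36). λ = (36 - 25)/(20 - 37) ≡ 11/24 mod 41. 24⁻¹ ≡ 12 (mod 41) since 24·12 = 288 ≡ 1, so λ ≡ 9.
  x = λ² - 37 - 20 = 81 - 57 ≡ 24; y = λ·(37 - 24) - 25 ≡ 10. → (24, 10)
double: tangent at (24, 10): λ = (3·24² + 8)/(2·10) ≡ 14/20. 20⁻¹ ≡ 39 (mod 41) since 20·39 = 780 ≡ 1, so λ ≡ 14·39 ≡ 13.
  x = λ² - 24 - 24 = 169 - 48 ≡ 39; y = λ·(24 - 39) - 10 ≡ 0. → (39, 0)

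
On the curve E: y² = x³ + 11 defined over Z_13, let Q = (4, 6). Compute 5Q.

Repeated addition: build up to 5Q.
2Q: tangent at (4, 6): λ = (3·4² + 0)/(2·6) ≡ 9/12. 12⁻¹ ≡ 12 (mod 13) since 12·12 = 144 ≡ 1, so λ ≡ 9·12 ≡ 4.
  x = λ² - 4 - 4 = 16 - 8 ≡ 8; y = λ·(4 - 8) - 6 ≡ 4. → (8, 4)
3Q: (8, 4) + (4, 6). λ = (6 - 4)/(4 - 8) ≡ 2/9 mod 13. 9⁻¹ ≡ 3 (mod 13), so λ ≡ 6.
  x = λ² - 8 - 4 = 36 - 12 ≡ 11; y = λ·(8 - 11) - 4 ≡ 4. → (11, 4)
4Q: (11, 4) + (4, 6). λ = (6 - 4)/(4 - 11) ≡ 2/6 mod 13. 6⁻¹ ≡ 11 (mod 13), so λ ≡ 9.
  x = λ² - 11 - 4 = 81 - 15 ≡ 1; y = λ·(11 - 1) - 4 ≡ 8. → (1, 8)
5Q: (1, 8) + (4, 6). λ = (6 - 8)/(4 - 1) ≡ 11/3 mod 13. 3⁻¹ ≡ 9 (mod 13) since 3·9 = 27 ≡ 1, so λ ≡ 8.
  x = λ² - 1 - 4 = 64 - 5 ≡ 7; y = λ·(1 - 7) - 8 ≡ 9. → (7, 9)

(7, 9)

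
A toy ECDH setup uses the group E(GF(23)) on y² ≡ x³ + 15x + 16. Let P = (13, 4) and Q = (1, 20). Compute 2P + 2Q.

(8, 21)

First 2P:
Repeated addition: build up to 2P.
2P: tangent at (13, 4): λ = (3·13² + 15)/(2·4) ≡ 16/8. 8⁻¹ ≡ 3 (mod 23), so λ ≡ 16·3 ≡ 2.
  x = λ² - 13 - 13 = 4 - 26 ≡ 1; y = λ·(13 - 1) - 4 ≡ 20. → (1, 20)
2P = (1, 20).
Next 2Q:
Repeated addition: build up to 2Q.
2Q: tangent at (1, 20): λ = (3·1² + 15)/(2·20) ≡ 18/17. 17⁻¹ ≡ 19 (mod 23) since 17·19 = 323 ≡ 1, so λ ≡ 18·19 ≡ 20.
  x = λ² - 1 - 1 = 400 - 2 ≡ 7; y = λ·(1 - 7) - 20 ≡ 21. → (7, 21)
2Q = (7, 21).
Finally 2P + 2Q:
(1, 20) + (7, 21). λ = (21 - 20)/(7 - 1) ≡ 1/6 mod 23. 6⁻¹ ≡ 4 (mod 23), so λ ≡ 4.
  x = λ² - 1 - 7 = 16 - 8 ≡ 8; y = λ·(1 - 8) - 20 ≡ 21. → (8, 21)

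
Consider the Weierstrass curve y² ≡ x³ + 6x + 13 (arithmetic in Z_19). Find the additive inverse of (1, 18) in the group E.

(1, 1)

-(1, 18) = (1, -18 mod 19) = (1, 1).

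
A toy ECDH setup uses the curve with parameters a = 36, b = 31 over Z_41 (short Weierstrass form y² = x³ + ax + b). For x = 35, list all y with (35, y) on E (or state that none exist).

3, 38

x³ + 36x + 31 = 44166 ≡ 9 (mod 41).
Square roots of 9 mod 41: 3 and 38 (since 3² = 9 ≡ 9).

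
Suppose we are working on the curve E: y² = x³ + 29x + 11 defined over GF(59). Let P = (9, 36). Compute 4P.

(15, 35)

Repeated addition: build up to 4P.
2P: tangent at (9, 36): λ = (3·9² + 29)/(2·36) ≡ 36/13. 13⁻¹ ≡ 50 (mod 59) since 13·50 = 650 ≡ 1, so λ ≡ 36·50 ≡ 30.
  x = λ² - 9 - 9 = 900 - 18 ≡ 56; y = λ·(9 - 56) - 36 ≡ 29. → (56, 29)
3P: (56, 29) + (9, 36). λ = (36 - 29)/(9 - 56) ≡ 7/12 mod 59. 12⁻¹ ≡ 5 (mod 59) since 12·5 = 60 ≡ 1, so λ ≡ 35.
  x = λ² - 56 - 9 = 1225 - 65 ≡ 39; y = λ·(56 - 39) - 29 ≡ 35. → (39, 35)
4P: (39, 35) + (9, 36). λ = (36 - 35)/(9 - 39) ≡ 1/29 mod 59. 29⁻¹ ≡ 57 (mod 59), so λ ≡ 57.
  x = λ² - 39 - 9 = 3249 - 48 ≡ 15; y = λ·(39 - 15) - 35 ≡ 35. → (15, 35)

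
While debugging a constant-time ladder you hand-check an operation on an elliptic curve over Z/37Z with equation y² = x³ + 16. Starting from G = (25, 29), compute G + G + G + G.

(8, 26)

Double-and-add on 4 = (100)₂. Start with G = (25, 29) for the leading 1-bit.
double: tangent at (25, 29): λ = (3·25² + 0)/(2·29) ≡ 25/21. 21⁻¹ ≡ 30 (mod 37) since 21·30 = 630 ≡ 1, so λ ≡ 25·30 ≡ 10.
  x = λ² - 25 - 25 = 100 - 50 ≡ 13; y = λ·(25 - 13) - 29 ≡ 17. → (13, 17)
double: tangent at (13, 17): λ = (3·13² + 0)/(2·17) ≡ 26/34. 34⁻¹ ≡ 12 (mod 37) since 34·12 = 408 ≡ 1, so λ ≡ 26·12 ≡ 16.
  x = λ² - 13 - 13 = 256 - 26 ≡ 8; y = λ·(13 - 8) - 17 ≡ 26. → (8, 26)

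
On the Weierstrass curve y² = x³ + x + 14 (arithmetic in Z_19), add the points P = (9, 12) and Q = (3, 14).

(9, 12) + (3, 14). λ = (14 - 12)/(3 - 9) ≡ 2/13 mod 19. 13⁻¹ ≡ 3 (mod 19), so λ ≡ 6.
  x = λ² - 9 - 3 = 36 - 12 ≡ 5; y = λ·(9 - 5) - 12 ≡ 12. → (5, 12)

(5, 12)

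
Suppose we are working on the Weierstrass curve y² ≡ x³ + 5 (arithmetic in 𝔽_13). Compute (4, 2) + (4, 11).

The two points share x = 4 and their y-coordinates satisfy 2 + 11 ≡ 0 (mod 13), so they are inverses. Their sum is O.

O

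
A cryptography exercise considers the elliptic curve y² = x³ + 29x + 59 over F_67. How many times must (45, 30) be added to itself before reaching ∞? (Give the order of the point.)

3

2P: tangent at (45, 30): λ = (3·45² + 29)/(2·30) ≡ 7/60. 60⁻¹ ≡ 19 (mod 67), so λ ≡ 7·19 ≡ 66.
  x = λ² - 45 - 45 = 4356 - 90 ≡ 45; y = λ·(45 - 45) - 30 ≡ 37. → (45, 37)
3P: (45, 37) + (45, 30): same x and y₁ ≡ -y₂, so the sum is ∞.
3P = ∞, so the order is 3.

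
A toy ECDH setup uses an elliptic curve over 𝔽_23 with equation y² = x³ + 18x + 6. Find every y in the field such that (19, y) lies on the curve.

x³ + 18x + 6 = 7207 ≡ 8 (mod 23).
Square roots of 8 mod 23: 10 and 13 (since 10² = 100 ≡ 8).

10, 13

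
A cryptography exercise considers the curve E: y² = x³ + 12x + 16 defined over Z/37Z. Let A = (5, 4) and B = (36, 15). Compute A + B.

(23, 29)

(5, 4) + (36, 15). λ = (15 - 4)/(36 - 5) ≡ 11/31 mod 37. 31⁻¹ ≡ 6 (mod 37), so λ ≡ 29.
  x = λ² - 5 - 36 = 841 - 41 ≡ 23; y = λ·(5 - 23) - 4 ≡ 29. → (23, 29)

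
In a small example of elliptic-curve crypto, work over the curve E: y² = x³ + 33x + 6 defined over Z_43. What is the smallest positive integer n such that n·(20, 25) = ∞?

7

2P: tangent at (20, 25): λ = (3·20² + 33)/(2·25) ≡ 29/7. 7⁻¹ ≡ 37 (mod 43), so λ ≡ 29·37 ≡ 41.
  x = λ² - 20 - 20 = 1681 - 40 ≡ 7; y = λ·(20 - 7) - 25 ≡ 35. → (7, 35)
3P: (7, 35) + (20, 25). λ = (25 - 35)/(20 - 7) ≡ 33/13 mod 43. 13⁻¹ ≡ 10 (mod 43) since 13·10 = 130 ≡ 1, so λ ≡ 29.
  x = λ² - 7 - 20 = 841 - 27 ≡ 40; y = λ·(7 - 40) - 35 ≡ 40. → (40, 40)
4P: (40, 40) + (20, 25). λ = (25 - 40)/(20 - 40) ≡ 28/23 mod 43. 23⁻¹ ≡ 15 (mod 43), so λ ≡ 33.
  x = λ² - 40 - 20 = 1089 - 60 ≡ 40; y = λ·(40 - 40) - 40 ≡ 3. → (40, 3)
5P: (40, 3) + (20, 25). λ = (25 - 3)/(20 - 40) ≡ 22/23 mod 43. 23⁻¹ ≡ 15 (mod 43), so λ ≡ 29.
  x = λ² - 40 - 20 = 841 - 60 ≡ 7; y = λ·(40 - 7) - 3 ≡ 8. → (7, 8)
6P: (7, 8) + (20, 25). λ = (25 - 8)/(20 - 7) ≡ 17/13 mod 43. 13⁻¹ ≡ 10 (mod 43) since 13·10 = 130 ≡ 1, so λ ≡ 41.
  x = λ² - 7 - 20 = 1681 - 27 ≡ 20; y = λ·(7 - 20) - 8 ≡ 18. → (20, 18)
7P: (20, 18) + (20, 25): same x and y₁ ≡ -y₂, so the sum is ∞.
7P = ∞, so the order is 7.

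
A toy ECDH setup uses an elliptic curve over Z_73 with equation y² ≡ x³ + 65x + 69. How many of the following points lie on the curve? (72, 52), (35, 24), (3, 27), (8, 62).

(72, 52): 52² ≡ 3, rhs ≡ 3 → on.
(35, 24): 24² ≡ 65, rhs ≡ 32 → off.
(3, 27): 27² ≡ 72, rhs ≡ 72 → on.
(8, 62): 62² ≡ 48, rhs ≡ 6 → off.

2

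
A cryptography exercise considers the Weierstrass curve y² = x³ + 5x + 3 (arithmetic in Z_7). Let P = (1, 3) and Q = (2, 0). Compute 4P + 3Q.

(1, 3)

First 4P:
Repeated addition: build up to 4P.
2P: tangent at (1, 3): λ = (3·1² + 5)/(2·3) ≡ 1/6. 6⁻¹ ≡ 6 (mod 7), so λ ≡ 1·6 ≡ 6.
  x = λ² - 1 - 1 = 36 - 2 ≡ 6; y = λ·(1 - 6) - 3 ≡ 2. → (6, 2)
3P: (6, 2) + (1, 3). λ = (3 - 2)/(1 - 6) ≡ 1/2 mod 7. 2⁻¹ ≡ 4 (mod 7), so λ ≡ 4.
  x = λ² - 6 - 1 = 16 - 7 ≡ 2; y = λ·(6 - 2) - 2 ≡ 0. → (2, 0)
4P: (2, 0) + (1, 3). λ = (3 - 0)/(1 - 2) ≡ 3/6 mod 7. 6⁻¹ ≡ 6 (mod 7), so λ ≡ 4.
  x = λ² - 2 - 1 = 16 - 3 ≡ 6; y = λ·(2 - 6) - 0 ≡ 5. → (6, 5)
4P = (6, 5).
Next 3Q:
Repeated addition: build up to 3Q.
2Q: (2, 0) + (2, 0): same x and y₁ ≡ -y₂, so the sum is O.
3Q: O + (2, 0) = (2, 0) (identity).
3Q = (2, 0).
Finally 4P + 3Q:
(6, 5) + (2, 0). λ = (0 - 5)/(2 - 6) ≡ 2/3 mod 7. 3⁻¹ ≡ 5 (mod 7) since 3·5 = 15 ≡ 1, so λ ≡ 3.
  x = λ² - 6 - 2 = 9 - 8 ≡ 1; y = λ·(6 - 1) - 5 ≡ 3. → (1, 3)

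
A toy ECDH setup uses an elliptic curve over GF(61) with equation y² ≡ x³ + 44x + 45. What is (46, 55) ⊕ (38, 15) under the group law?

(46, 55) + (38, 15). λ = (15 - 55)/(38 - 46) ≡ 21/53 mod 61. 53⁻¹ ≡ 38 (mod 61) since 53·38 = 2014 ≡ 1, so λ ≡ 5.
  x = λ² - 46 - 38 = 25 - 84 ≡ 2; y = λ·(46 - 2) - 55 ≡ 43. → (2, 43)

(2, 43)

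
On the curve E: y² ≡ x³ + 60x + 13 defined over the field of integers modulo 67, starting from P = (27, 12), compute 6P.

(37, 31)

Double-and-add on 6 = (110)₂. Start with P = (27, 12) for the leading 1-bit.
double: tangent at (27, 12): λ = (3·27² + 60)/(2·12) ≡ 36/24. 24⁻¹ ≡ 14 (mod 67), so λ ≡ 36·14 ≡ 35.
  x = λ² - 27 - 27 = 1225 - 54 ≡ 32; y = λ·(27 - 32) - 12 ≡ 14. → (32, 14)
add P: (32, 14) + (27, 12). λ = (12 - 14)/(27 - 32) ≡ 65/62 mod 67. 62⁻¹ ≡ 40 (mod 67) since 62·40 = 2480 ≡ 1, so λ ≡ 54.
  x = λ² - 32 - 27 = 2916 - 59 ≡ 43; y = λ·(32 - 43) - 14 ≡ 62. → (43, 62)
double: tangent at (43, 62): λ = (3·43² + 60)/(2·62) ≡ 46/57. 57⁻¹ ≡ 20 (mod 67) since 57·20 = 1140 ≡ 1, so λ ≡ 46·20 ≡ 49.
  x = λ² - 43 - 43 = 2401 - 86 ≡ 37; y = λ·(43 - 37) - 62 ≡ 31. → (37, 31)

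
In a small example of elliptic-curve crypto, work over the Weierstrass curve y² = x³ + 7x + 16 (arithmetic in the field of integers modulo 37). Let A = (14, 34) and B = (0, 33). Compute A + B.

(14, 34) + (0, 33). λ = (33 - 34)/(0 - 14) ≡ 36/23 mod 37. 23⁻¹ ≡ 29 (mod 37) since 23·29 = 667 ≡ 1, so λ ≡ 8.
  x = λ² - 14 - 0 = 64 - 14 ≡ 13; y = λ·(14 - 13) - 34 ≡ 11. → (13, 11)

(13, 11)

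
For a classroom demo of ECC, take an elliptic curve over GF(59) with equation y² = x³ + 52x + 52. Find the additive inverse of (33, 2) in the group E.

-(33, 2) = (33, -2 mod 59) = (33, 57).

(33, 57)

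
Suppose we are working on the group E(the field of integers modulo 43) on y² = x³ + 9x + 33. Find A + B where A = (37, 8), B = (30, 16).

(1, 0)

(37, 8) + (30, 16). λ = (16 - 8)/(30 - 37) ≡ 8/36 mod 43. 36⁻¹ ≡ 6 (mod 43), so λ ≡ 5.
  x = λ² - 37 - 30 = 25 - 67 ≡ 1; y = λ·(37 - 1) - 8 ≡ 0. → (1, 0)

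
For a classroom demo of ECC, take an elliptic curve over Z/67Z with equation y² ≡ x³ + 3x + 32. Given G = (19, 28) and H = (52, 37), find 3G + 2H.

(50, 48)

First 3G:
Repeated addition: build up to 3G.
2G: tangent at (19, 28): λ = (3·19² + 3)/(2·28) ≡ 14/56. 56⁻¹ ≡ 6 (mod 67), so λ ≡ 14·6 ≡ 17.
  x = λ² - 19 - 19 = 289 - 38 ≡ 50; y = λ·(19 - 50) - 28 ≡ 48. → (50, 48)
3G: (50, 48) + (19, 28). λ = (28 - 48)/(19 - 50) ≡ 47/36 mod 67. 36⁻¹ ≡ 54 (mod 67), so λ ≡ 59.
  x = λ² - 50 - 19 = 3481 - 69 ≡ 62; y = λ·(50 - 62) - 48 ≡ 48. → (62, 48)
3G = (62, 48).
Next 2H:
Repeated addition: build up to 2H.
2H: tangent at (52, 37): λ = (3·52² + 3)/(2·37) ≡ 8/7. 7⁻¹ ≡ 48 (mod 67) since 7·48 = 336 ≡ 1, so λ ≡ 8·48 ≡ 49.
  x = λ² - 52 - 52 = 2401 - 104 ≡ 19; y = λ·(52 - 19) - 37 ≡ 39. → (19, 39)
2H = (19, 39).
Finally 3G + 2H:
(62, 48) + (19, 39). λ = (39 - 48)/(19 - 62) ≡ 58/24 mod 67. 24⁻¹ ≡ 14 (mod 67), so λ ≡ 8.
  x = λ² - 62 - 19 = 64 - 81 ≡ 50; y = λ·(62 - 50) - 48 ≡ 48. → (50, 48)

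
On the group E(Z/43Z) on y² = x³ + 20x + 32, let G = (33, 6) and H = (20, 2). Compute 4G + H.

(11, 11)

First 4G:
Double-and-add on 4 = (100)₂. Start with G = (33, 6) for the leading 1-bit.
double: tangent at (33, 6): λ = (3·33² + 20)/(2·6) ≡ 19/12. 12⁻¹ ≡ 18 (mod 43), so λ ≡ 19·18 ≡ 41.
  x = λ² - 33 - 33 = 1681 - 66 ≡ 24; y = λ·(33 - 24) - 6 ≡ 19. → (24, 19)
double: tangent at (24, 19): λ = (3·24² + 20)/(2·19) ≡ 28/38. 38⁻¹ ≡ 17 (mod 43), so λ ≡ 28·17 ≡ 3.
  x = λ² - 24 - 24 = 9 - 48 ≡ 4; y = λ·(24 - 4) - 19 ≡ 41. → (4, 41)
4G = (4, 41).
Finally 4G + H:
(4, 41) + (20, 2). λ = (2 - 41)/(20 - 4) ≡ 4/16 mod 43. 16⁻¹ ≡ 35 (mod 43), so λ ≡ 11.
  x = λ² - 4 - 20 = 121 - 24 ≡ 11; y = λ·(4 - 11) - 41 ≡ 11. → (11, 11)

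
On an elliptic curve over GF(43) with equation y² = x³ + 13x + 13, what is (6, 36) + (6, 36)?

tangent at (6, 36): λ = (3·6² + 13)/(2·36) ≡ 35/29. 29⁻¹ ≡ 3 (mod 43), so λ ≡ 35·3 ≡ 19.
  x = λ² - 6 - 6 = 361 - 12 ≡ 5; y = λ·(6 - 5) - 36 ≡ 26. → (5, 26)

(5, 26)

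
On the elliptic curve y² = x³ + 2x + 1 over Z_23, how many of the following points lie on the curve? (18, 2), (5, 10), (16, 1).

1

(18, 2): 2² ≡ 4, rhs ≡ 4 → on.
(5, 10): 10² ≡ 8, rhs ≡ 21 → off.
(16, 1): 1² ≡ 1, rhs ≡ 12 → off.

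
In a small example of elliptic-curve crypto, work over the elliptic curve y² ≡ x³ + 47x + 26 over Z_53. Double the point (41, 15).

(20, 50)

tangent at (41, 15): λ = (3·41² + 47)/(2·15) ≡ 2/30. 30⁻¹ ≡ 23 (mod 53) since 30·23 = 690 ≡ 1, so λ ≡ 2·23 ≡ 46.
  x = λ² - 41 - 41 = 2116 - 82 ≡ 20; y = λ·(41 - 20) - 15 ≡ 50. → (20, 50)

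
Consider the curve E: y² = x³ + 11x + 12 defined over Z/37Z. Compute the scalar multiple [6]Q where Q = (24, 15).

Double-and-add on 6 = (110)₂. Start with Q = (24, 15) for the leading 1-bit.
double: tangent at (24, 15): λ = (3·24² + 11)/(2·15) ≡ 0/30. 30⁻¹ ≡ 21 (mod 37), so λ ≡ 0·21 ≡ 0.
  x = λ² - 24 - 24 = 0 - 48 ≡ 26; y = λ·(24 - 26) - 15 ≡ 22. → (26, 22)
add Q: (26, 22) + (24, 15). λ = (15 - 22)/(24 - 26) ≡ 30/35 mod 37. 35⁻¹ ≡ 18 (mod 37), so λ ≡ 22.
  x = λ² - 26 - 24 = 484 - 50 ≡ 27; y = λ·(26 - 27) - 22 ≡ 30. → (27, 30)
double: tangent at (27, 30): λ = (3·27² + 11)/(2·30) ≡ 15/23. 23⁻¹ ≡ 29 (mod 37), so λ ≡ 15·29 ≡ 28.
  x = λ² - 27 - 27 = 784 - 54 ≡ 27; y = λ·(27 - 27) - 30 ≡ 7. → (27, 7)

(27, 7)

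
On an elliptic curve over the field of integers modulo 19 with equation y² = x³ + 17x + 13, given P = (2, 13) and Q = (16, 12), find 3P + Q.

First 3P:
Repeated addition: build up to 3P.
2P: tangent at (2, 13): λ = (3·2² + 17)/(2·13) ≡ 10/7. 7⁻¹ ≡ 11 (mod 19), so λ ≡ 10·11 ≡ 15.
  x = λ² - 2 - 2 = 225 - 4 ≡ 12; y = λ·(2 - 12) - 13 ≡ 8. → (12, 8)
3P: (12, 8) + (2, 13). λ = (13 - 8)/(2 - 12) ≡ 5/9 mod 19. 9⁻¹ ≡ 17 (mod 19) since 9·17 = 153 ≡ 1, so λ ≡ 9.
  x = λ² - 12 - 2 = 81 - 14 ≡ 10; y = λ·(12 - 10) - 8 ≡ 10. → (10, 10)
3P = (10, 10).
Finally 3P + Q:
(10, 10) + (16, 12). λ = (12 - 10)/(16 - 10) ≡ 2/6 mod 19. 6⁻¹ ≡ 16 (mod 19), so λ ≡ 13.
  x = λ² - 10 - 16 = 169 - 26 ≡ 10; y = λ·(10 - 10) - 10 ≡ 9. → (10, 9)

(10, 9)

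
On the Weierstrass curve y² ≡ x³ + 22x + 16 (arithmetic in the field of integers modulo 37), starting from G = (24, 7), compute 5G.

(8, 1)

Repeated addition: build up to 5G.
2G: tangent at (24, 7): λ = (3·24² + 22)/(2·7) ≡ 11/14. 14⁻¹ ≡ 8 (mod 37), so λ ≡ 11·8 ≡ 14.
  x = λ² - 24 - 24 = 196 - 48 ≡ 0; y = λ·(24 - 0) - 7 ≡ 33. → (0, 33)
3G: (0, 33) + (24, 7). λ = (7 - 33)/(24 - 0) ≡ 11/24 mod 37. 24⁻¹ ≡ 17 (mod 37) since 24·17 = 408 ≡ 1, so λ ≡ 2.
  x = λ² - 0 - 24 = 4 - 24 ≡ 17; y = λ·(0 - 17) - 33 ≡ 7. → (17, 7)
4G: (17, 7) + (24, 7). λ = (7 - 7)/(24 - 17) ≡ 0/7 mod 37. 7⁻¹ ≡ 16 (mod 37) since 7·16 = 112 ≡ 1, so λ ≡ 0.
  x = λ² - 17 - 24 = 0 - 41 ≡ 33; y = λ·(17 - 33) - 7 ≡ 30. → (33, 30)
5G: (33, 30) + (24, 7). λ = (7 - 30)/(24 - 33) ≡ 14/28 mod 37. 28⁻¹ ≡ 4 (mod 37), so λ ≡ 19.
  x = λ² - 33 - 24 = 361 - 57 ≡ 8; y = λ·(33 - 8) - 30 ≡ 1. → (8, 1)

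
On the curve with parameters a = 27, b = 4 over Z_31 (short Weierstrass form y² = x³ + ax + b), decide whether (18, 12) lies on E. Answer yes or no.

no

y² = 12² ≡ 20; x³ + 27x + 4 = 6322 ≡ 29 (mod 31). 20 ≠ 29.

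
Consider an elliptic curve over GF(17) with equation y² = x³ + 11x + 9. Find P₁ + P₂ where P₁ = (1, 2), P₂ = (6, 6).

(12, 13)

(1, 2) + (6, 6). λ = (6 - 2)/(6 - 1) ≡ 4/5 mod 17. 5⁻¹ ≡ 7 (mod 17), so λ ≡ 11.
  x = λ² - 1 - 6 = 121 - 7 ≡ 12; y = λ·(1 - 12) - 2 ≡ 13. → (12, 13)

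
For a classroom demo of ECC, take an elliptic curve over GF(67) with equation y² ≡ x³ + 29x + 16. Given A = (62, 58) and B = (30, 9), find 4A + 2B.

(21, 38)

First 4A:
Double-and-add on 4 = (100)₂. Start with A = (62, 58) for the leading 1-bit.
double: tangent at (62, 58): λ = (3·62² + 29)/(2·58) ≡ 37/49. 49⁻¹ ≡ 26 (mod 67), so λ ≡ 37·26 ≡ 24.
  x = λ² - 62 - 62 = 576 - 124 ≡ 50; y = λ·(62 - 50) - 58 ≡ 29. → (50, 29)
double: tangent at (50, 29): λ = (3·50² + 29)/(2·29) ≡ 25/58. 58⁻¹ ≡ 52 (mod 67), so λ ≡ 25·52 ≡ 27.
  x = λ² - 50 - 50 = 729 - 100 ≡ 26; y = λ·(50 - 26) - 29 ≡ 16. → (26, 16)
4A = (26, 16).
Next 2B:
Repeated addition: build up to 2B.
2B: tangent at (30, 9): λ = (3·30² + 29)/(2·9) ≡ 49/18. 18⁻¹ ≡ 41 (mod 67), so λ ≡ 49·41 ≡ 66.
  x = λ² - 30 - 30 = 4356 - 60 ≡ 8; y = λ·(30 - 8) - 9 ≡ 36. → (8, 36)
2B = (8, 36).
Finally 4A + 2B:
(26, 16) + (8, 36). λ = (36 - 16)/(8 - 26) ≡ 20/49 mod 67. 49⁻¹ ≡ 26 (mod 67) since 49·26 = 1274 ≡ 1, so λ ≡ 51.
  x = λ² - 26 - 8 = 2601 - 34 ≡ 21; y = λ·(26 - 21) - 16 ≡ 38. → (21, 38)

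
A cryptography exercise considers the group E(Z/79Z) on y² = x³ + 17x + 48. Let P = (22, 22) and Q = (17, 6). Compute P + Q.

(6, 45)

(22, 22) + (17, 6). λ = (6 - 22)/(17 - 22) ≡ 63/74 mod 79. 74⁻¹ ≡ 63 (mod 79) since 74·63 = 4662 ≡ 1, so λ ≡ 19.
  x = λ² - 22 - 17 = 361 - 39 ≡ 6; y = λ·(22 - 6) - 22 ≡ 45. → (6, 45)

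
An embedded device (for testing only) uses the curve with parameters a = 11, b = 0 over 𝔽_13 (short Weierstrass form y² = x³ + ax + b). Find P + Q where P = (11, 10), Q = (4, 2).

(7, 2)

(11, 10) + (4, 2). λ = (2 - 10)/(4 - 11) ≡ 5/6 mod 13. 6⁻¹ ≡ 11 (mod 13), so λ ≡ 3.
  x = λ² - 11 - 4 = 9 - 15 ≡ 7; y = λ·(11 - 7) - 10 ≡ 2. → (7, 2)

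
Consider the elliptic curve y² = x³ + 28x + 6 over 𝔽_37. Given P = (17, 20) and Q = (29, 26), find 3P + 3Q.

(15, 8)

First 3P:
Repeated addition: build up to 3P.
2P: tangent at (17, 20): λ = (3·17² + 28)/(2·20) ≡ 7/3. 3⁻¹ ≡ 25 (mod 37), so λ ≡ 7·25 ≡ 27.
  x = λ² - 17 - 17 = 729 - 34 ≡ 29; y = λ·(17 - 29) - 20 ≡ 26. → (29, 26)
3P: (29, 26) + (17, 20). λ = (20 - 26)/(17 - 29) ≡ 31/25 mod 37. 25⁻¹ ≡ 3 (mod 37), so λ ≡ 19.
  x = λ² - 29 - 17 = 361 - 46 ≡ 19; y = λ·(29 - 19) - 26 ≡ 16. → (19, 16)
3P = (19, 16).
Next 3Q:
Repeated addition: build up to 3Q.
2Q: tangent at (29, 26): λ = (3·29² + 28)/(2·26) ≡ 35/15. 15⁻¹ ≡ 5 (mod 37) since 15·5 = 75 ≡ 1, so λ ≡ 35·5 ≡ 27.
  x = λ² - 29 - 29 = 729 - 58 ≡ 5; y = λ·(29 - 5) - 26 ≡ 30. → (5, 30)
3Q: (5, 30) + (29, 26). λ = (26 - 30)/(29 - 5) ≡ 33/24 mod 37. 24⁻¹ ≡ 17 (mod 37), so λ ≡ 6.
  x = λ² - 5 - 29 = 36 - 34 ≡ 2; y = λ·(5 - 2) - 30 ≡ 25. → (2, 25)
3Q = (2, 25).
Finally 3P + 3Q:
(19, 16) + (2, 25). λ = (25 - 16)/(2 - 19) ≡ 9/20 mod 37. 20⁻¹ ≡ 13 (mod 37), so λ ≡ 6.
  x = λ² - 19 - 2 = 36 - 21 ≡ 15; y = λ·(19 - 15) - 16 ≡ 8. → (15, 8)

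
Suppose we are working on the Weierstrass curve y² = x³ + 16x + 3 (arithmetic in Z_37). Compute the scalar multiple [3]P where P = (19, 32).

(14, 14)

Repeated addition: build up to 3P.
2P: tangent at (19, 32): λ = (3·19² + 16)/(2·32) ≡ 26/27. 27⁻¹ ≡ 11 (mod 37) since 27·11 = 297 ≡ 1, so λ ≡ 26·11 ≡ 27.
  x = λ² - 19 - 19 = 729 - 38 ≡ 25; y = λ·(19 - 25) - 32 ≡ 28. → (25, 28)
3P: (25, 28) + (19, 32). λ = (32 - 28)/(19 - 25) ≡ 4/31 mod 37. 31⁻¹ ≡ 6 (mod 37), so λ ≡ 24.
  x = λ² - 25 - 19 = 576 - 44 ≡ 14; y = λ·(25 - 14) - 28 ≡ 14. → (14, 14)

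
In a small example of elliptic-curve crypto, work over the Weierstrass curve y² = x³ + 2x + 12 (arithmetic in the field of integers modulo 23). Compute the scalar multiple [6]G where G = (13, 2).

(2, 22)

Double-and-add on 6 = (110)₂. Start with G = (13, 2) for the leading 1-bit.
double: tangent at (13, 2): λ = (3·13² + 2)/(2·2) ≡ 3/4. 4⁻¹ ≡ 6 (mod 23) since 4·6 = 24 ≡ 1, so λ ≡ 3·6 ≡ 18.
  x = λ² - 13 - 13 = 324 - 26 ≡ 22; y = λ·(13 - 22) - 2 ≡ 20. → (22, 20)
add G: (22, 20) + (13, 2). λ = (2 - 20)/(13 - 22) ≡ 5/14 mod 23. 14⁻¹ ≡ 5 (mod 23), so λ ≡ 2.
  x = λ² - 22 - 13 = 4 - 35 ≡ 15; y = λ·(22 - 15) - 20 ≡ 17. → (15, 17)
double: tangent at (15, 17): λ = (3·15² + 2)/(2·17) ≡ 10/11. 11⁻¹ ≡ 21 (mod 23) since 11·21 = 231 ≡ 1, so λ ≡ 10·21 ≡ 3.
  x = λ² - 15 - 15 = 9 - 30 ≡ 2; y = λ·(15 - 2) - 17 ≡ 22. → (2, 22)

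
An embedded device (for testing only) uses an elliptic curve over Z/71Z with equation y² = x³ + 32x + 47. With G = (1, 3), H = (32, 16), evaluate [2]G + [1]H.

(10, 36)

First 2G:
Repeated addition: build up to 2G.
2G: tangent at (1, 3): λ = (3·1² + 32)/(2·3) ≡ 35/6. 6⁻¹ ≡ 12 (mod 71) since 6·12 = 72 ≡ 1, so λ ≡ 35·12 ≡ 65.
  x = λ² - 1 - 1 = 4225 - 2 ≡ 34; y = λ·(1 - 34) - 3 ≡ 53. → (34, 53)
2G = (34, 53).
Finally 2G + H:
(34, 53) + (32, 16). λ = (16 - 53)/(32 - 34) ≡ 34/69 mod 71. 69⁻¹ ≡ 35 (mod 71), so λ ≡ 54.
  x = λ² - 34 - 32 = 2916 - 66 ≡ 10; y = λ·(34 - 10) - 53 ≡ 36. → (10, 36)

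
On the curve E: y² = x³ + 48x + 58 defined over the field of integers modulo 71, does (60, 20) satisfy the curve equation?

yes

y² = 20² ≡ 45; x³ + 48x + 58 = 218938 ≡ 45 (mod 71). 45 = 45.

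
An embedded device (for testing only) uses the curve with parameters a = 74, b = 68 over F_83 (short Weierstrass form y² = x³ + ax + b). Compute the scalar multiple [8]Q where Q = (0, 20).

Double-and-add on 8 = (1000)₂. Start with Q = (0, 20) for the leading 1-bit.
double: tangent at (0, 20): λ = (3·0² + 74)/(2·20) ≡ 74/40. 40⁻¹ ≡ 27 (mod 83) since 40·27 = 1080 ≡ 1, so λ ≡ 74·27 ≡ 6.
  x = λ² - 0 - 0 = 36 - 0 ≡ 36; y = λ·(0 - 36) - 20 ≡ 13. → (36, 13)
double: tangent at (36, 13): λ = (3·36² + 74)/(2·13) ≡ 61/26. 26⁻¹ ≡ 16 (mod 83) since 26·16 = 416 ≡ 1, so λ ≡ 61·16 ≡ 63.
  x = λ² - 36 - 36 = 3969 - 72 ≡ 79; y = λ·(36 - 79) - 13 ≡ 17. → (79, 17)
double: tangent at (79, 17): λ = (3·79² + 74)/(2·17) ≡ 39/34. 34⁻¹ ≡ 22 (mod 83) since 34·22 = 748 ≡ 1, so λ ≡ 39·22 ≡ 28.
  x = λ² - 79 - 79 = 784 - 158 ≡ 45; y = λ·(79 - 45) - 17 ≡ 22. → (45, 22)

(45, 22)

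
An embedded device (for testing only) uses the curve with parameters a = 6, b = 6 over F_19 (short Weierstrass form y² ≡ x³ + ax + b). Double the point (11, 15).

tangent at (11, 15): λ = (3·11² + 6)/(2·15) ≡ 8/11. 11⁻¹ ≡ 7 (mod 19), so λ ≡ 8·7 ≡ 18.
  x = λ² - 11 - 11 = 324 - 22 ≡ 17; y = λ·(11 - 17) - 15 ≡ 10. → (17, 10)

(17, 10)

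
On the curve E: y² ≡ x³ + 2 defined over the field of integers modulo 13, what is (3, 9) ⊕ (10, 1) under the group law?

(3, 9) + (10, 1). λ = (1 - 9)/(10 - 3) ≡ 5/7 mod 13. 7⁻¹ ≡ 2 (mod 13), so λ ≡ 10.
  x = λ² - 3 - 10 = 100 - 13 ≡ 9; y = λ·(3 - 9) - 9 ≡ 9. → (9, 9)

(9, 9)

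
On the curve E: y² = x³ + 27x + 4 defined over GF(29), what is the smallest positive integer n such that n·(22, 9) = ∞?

2P: tangent at (22, 9): λ = (3·22² + 27)/(2·9) ≡ 0/18. 18⁻¹ ≡ 21 (mod 29), so λ ≡ 0·21 ≡ 0.
  x = λ² - 22 - 22 = 0 - 44 ≡ 14; y = λ·(22 - 14) - 9 ≡ 20. → (14, 20)
3P: (14, 20) + (22, 9). λ = (9 - 20)/(22 - 14) ≡ 18/8 mod 29. 8⁻¹ ≡ 11 (mod 29) since 8·11 = 88 ≡ 1, so λ ≡ 24.
  x = λ² - 14 - 22 = 576 - 36 ≡ 18; y = λ·(14 - 18) - 20 ≡ 0. → (18, 0)
4P: (18, 0) + (22, 9). λ = (9 - 0)/(22 - 18) ≡ 9/4 mod 29. 4⁻¹ ≡ 22 (mod 29), so λ ≡ 24.
  x = λ² - 18 - 22 = 576 - 40 ≡ 14; y = λ·(18 - 14) - 0 ≡ 9. → (14, 9)
5P: (14, 9) + (22, 9). λ = (9 - 9)/(22 - 14) ≡ 0/8 mod 29. 8⁻¹ ≡ 11 (mod 29), so λ ≡ 0.
  x = λ² - 14 - 22 = 0 - 36 ≡ 22; y = λ·(14 - 22) - 9 ≡ 20. → (22, 20)
6P: (22, 20) + (22, 9): same x and y₁ ≡ -y₂, so the sum is ∞.
6P = ∞, so the order is 6.

6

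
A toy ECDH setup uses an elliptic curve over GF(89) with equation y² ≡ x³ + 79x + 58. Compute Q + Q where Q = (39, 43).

tangent at (39, 43): λ = (3·39² + 79)/(2·43) ≡ 14/86. 86⁻¹ ≡ 59 (mod 89), so λ ≡ 14·59 ≡ 25.
  x = λ² - 39 - 39 = 625 - 78 ≡ 13; y = λ·(39 - 13) - 43 ≡ 73. → (13, 73)

(13, 73)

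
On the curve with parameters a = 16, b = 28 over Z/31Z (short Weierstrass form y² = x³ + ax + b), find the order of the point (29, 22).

2P: tangent at (29, 22): λ = (3·29² + 16)/(2·22) ≡ 28/13. 13⁻¹ ≡ 12 (mod 31), so λ ≡ 28·12 ≡ 26.
  x = λ² - 29 - 29 = 676 - 58 ≡ 29; y = λ·(29 - 29) - 22 ≡ 9. → (29, 9)
3P: (29, 9) + (29, 22): same x and y₁ ≡ -y₂, so the sum is the point at infinity.
3P = the point at infinity, so the order is 3.

3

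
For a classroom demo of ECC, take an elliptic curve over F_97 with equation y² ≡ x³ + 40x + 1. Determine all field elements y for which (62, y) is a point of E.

none

x³ + 40x + 1 = 240809 ≡ 55 (mod 97).
55 is a non-residue mod 97; no y exists.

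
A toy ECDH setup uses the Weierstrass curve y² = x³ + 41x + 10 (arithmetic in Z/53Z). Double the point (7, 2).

(22, 35)

tangent at (7, 2): λ = (3·7² + 41)/(2·2) ≡ 29/4. 4⁻¹ ≡ 40 (mod 53) since 4·40 = 160 ≡ 1, so λ ≡ 29·40 ≡ 47.
  x = λ² - 7 - 7 = 2209 - 14 ≡ 22; y = λ·(7 - 22) - 2 ≡ 35. → (22, 35)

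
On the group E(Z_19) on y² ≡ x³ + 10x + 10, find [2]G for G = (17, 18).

tangent at (17, 18): λ = (3·17² + 10)/(2·18) ≡ 3/17. 17⁻¹ ≡ 9 (mod 19) since 17·9 = 153 ≡ 1, so λ ≡ 3·9 ≡ 8.
  x = λ² - 17 - 17 = 64 - 34 ≡ 11; y = λ·(17 - 11) - 18 ≡ 11. → (11, 11)

(11, 11)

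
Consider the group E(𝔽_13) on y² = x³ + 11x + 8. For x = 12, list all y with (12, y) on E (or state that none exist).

x³ + 11x + 8 = 1868 ≡ 9 (mod 13).
Square roots of 9 mod 13: 3 and 10 (since 3² = 9 ≡ 9).

3, 10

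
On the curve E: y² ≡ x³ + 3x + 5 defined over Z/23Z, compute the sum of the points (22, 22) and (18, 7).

(10, 0)

(22, 22) + (18, 7). λ = (7 - 22)/(18 - 22) ≡ 8/19 mod 23. 19⁻¹ ≡ 17 (mod 23) since 19·17 = 323 ≡ 1, so λ ≡ 21.
  x = λ² - 22 - 18 = 441 - 40 ≡ 10; y = λ·(22 - 10) - 22 ≡ 0. → (10, 0)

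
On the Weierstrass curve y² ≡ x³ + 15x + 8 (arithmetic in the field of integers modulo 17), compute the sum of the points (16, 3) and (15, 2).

(4, 9)

(16, 3) + (15, 2). λ = (2 - 3)/(15 - 16) ≡ 16/16 mod 17. 16⁻¹ ≡ 16 (mod 17) since 16·16 = 256 ≡ 1, so λ ≡ 1.
  x = λ² - 16 - 15 = 1 - 31 ≡ 4; y = λ·(16 - 4) - 3 ≡ 9. → (4, 9)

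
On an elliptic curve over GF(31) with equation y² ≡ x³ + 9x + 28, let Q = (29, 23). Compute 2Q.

(1, 10)

tangent at (29, 23): λ = (3·29² + 9)/(2·23) ≡ 21/15. 15⁻¹ ≡ 29 (mod 31), so λ ≡ 21·29 ≡ 20.
  x = λ² - 29 - 29 = 400 - 58 ≡ 1; y = λ·(29 - 1) - 23 ≡ 10. → (1, 10)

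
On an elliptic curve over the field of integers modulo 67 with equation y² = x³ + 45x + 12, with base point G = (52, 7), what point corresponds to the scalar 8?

Double-and-add on 8 = (1000)₂. Start with G = (52, 7) for the leading 1-bit.
double: tangent at (52, 7): λ = (3·52² + 45)/(2·7) ≡ 50/14. 14⁻¹ ≡ 24 (mod 67), so λ ≡ 50·24 ≡ 61.
  x = λ² - 52 - 52 = 3721 - 104 ≡ 66; y = λ·(52 - 66) - 7 ≡ 10. → (66, 10)
double: tangent at (66, 10): λ = (3·66² + 45)/(2·10) ≡ 48/20. 20⁻¹ ≡ 57 (mod 67), so λ ≡ 48·57 ≡ 56.
  x = λ² - 66 - 66 = 3136 - 132 ≡ 56; y = λ·(66 - 56) - 10 ≡ 14. → (56, 14)
double: tangent at (56, 14): λ = (3·56² + 45)/(2·14) ≡ 6/28. 28⁻¹ ≡ 12 (mod 67), so λ ≡ 6·12 ≡ 5.
  x = λ² - 56 - 56 = 25 - 112 ≡ 47; y = λ·(56 - 47) - 14 ≡ 31. → (47, 31)

(47, 31)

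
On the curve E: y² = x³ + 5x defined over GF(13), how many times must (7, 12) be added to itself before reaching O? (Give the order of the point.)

2P: tangent at (7, 12): λ = (3·7² + 5)/(2·12) ≡ 9/11. 11⁻¹ ≡ 6 (mod 13) since 11·6 = 66 ≡ 1, so λ ≡ 9·6 ≡ 2.
  x = λ² - 7 - 7 = 4 - 14 ≡ 3; y = λ·(7 - 3) - 12 ≡ 9. → (3, 9)
3P: (3, 9) + (7, 12). λ = (12 - 9)/(7 - 3) ≡ 3/4 mod 13. 4⁻¹ ≡ 10 (mod 13), so λ ≡ 4.
  x = λ² - 3 - 7 = 16 - 10 ≡ 6; y = λ·(3 - 6) - 9 ≡ 5. → (6, 5)
4P: (6, 5) + (7, 12). λ = (12 - 5)/(7 - 6) ≡ 7/1 mod 13. 1⁻¹ ≡ 1 (mod 13), so λ ≡ 7.
  x = λ² - 6 - 7 = 49 - 13 ≡ 10; y = λ·(6 - 10) - 5 ≡ 6. → (10, 6)
5P: (10, 6) + (7, 12). λ = (12 - 6)/(7 - 10) ≡ 6/10 mod 13. 10⁻¹ ≡ 4 (mod 13), so λ ≡ 11.
  x = λ² - 10 - 7 = 121 - 17 ≡ 0; y = λ·(10 - 0) - 6 ≡ 0. → (0, 0)
6P: (0, 0) + (7, 12). λ = (12 - 0)/(7 - 0) ≡ 12/7 mod 13. 7⁻¹ ≡ 2 (mod 13) since 7·2 = 14 ≡ 1, so λ ≡ 11.
  x = λ² - 0 - 7 = 121 - 7 ≡ 10; y = λ·(0 - 10) - 0 ≡ 7. → (10, 7)
7P: (10, 7) + (7, 12). λ = (12 - 7)/(7 - 10) ≡ 5/10 mod 13. 10⁻¹ ≡ 4 (mod 13), so λ ≡ 7.
  x = λ² - 10 - 7 = 49 - 17 ≡ 6; y = λ·(10 - 6) - 7 ≡ 8. → (6, 8)
8P: (6, 8) + (7, 12). λ = (12 - 8)/(7 - 6) ≡ 4/1 mod 13. 1⁻¹ ≡ 1 (mod 13) since 1·1 = 1 ≡ 1, so λ ≡ 4.
  x = λ² - 6 - 7 = 16 - 13 ≡ 3; y = λ·(6 - 3) - 8 ≡ 4. → (3, 4)
9P: (3, 4) + (7, 12). λ = (12 - 4)/(7 - 3) ≡ 8/4 mod 13. 4⁻¹ ≡ 10 (mod 13), so λ ≡ 2.
  x = λ² - 3 - 7 = 4 - 10 ≡ 7; y = λ·(3 - 7) - 4 ≡ 1. → (7, 1)
10P: (7, 1) + (7, 12): same x and y₁ ≡ -y₂, so the sum is O.
10P = O, so the order is 10.

10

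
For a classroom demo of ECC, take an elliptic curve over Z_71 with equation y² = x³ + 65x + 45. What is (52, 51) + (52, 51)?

tangent at (52, 51): λ = (3·52² + 65)/(2·51) ≡ 12/31. 31⁻¹ ≡ 55 (mod 71) since 31·55 = 1705 ≡ 1, so λ ≡ 12·55 ≡ 21.
  x = λ² - 52 - 52 = 441 - 104 ≡ 53; y = λ·(52 - 53) - 51 ≡ 70. → (53, 70)

(53, 70)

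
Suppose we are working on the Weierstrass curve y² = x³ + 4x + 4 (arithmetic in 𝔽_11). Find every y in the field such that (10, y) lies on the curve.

x³ + 4x + 4 = 1044 ≡ 10 (mod 11).
10 is a non-residue mod 11; no y exists.

none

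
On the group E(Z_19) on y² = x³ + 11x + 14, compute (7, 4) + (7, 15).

The two points share x = 7 and their y-coordinates satisfy 4 + 15 ≡ 0 (mod 19), so they are inverses. Their sum is 𝒪.

O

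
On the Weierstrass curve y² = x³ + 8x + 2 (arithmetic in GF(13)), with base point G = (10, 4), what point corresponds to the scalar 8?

(3, 1)

Double-and-add on 8 = (1000)₂. Start with G = (10, 4) for the leading 1-bit.
double: tangent at (10, 4): λ = (3·10² + 8)/(2·4) ≡ 9/8. 8⁻¹ ≡ 5 (mod 13), so λ ≡ 9·5 ≡ 6.
  x = λ² - 10 - 10 = 36 - 20 ≡ 3; y = λ·(10 - 3) - 4 ≡ 12. → (3, 12)
double: tangent at (3, 12): λ = (3·3² + 8)/(2·12) ≡ 9/11. 11⁻¹ ≡ 6 (mod 13), so λ ≡ 9·6 ≡ 2.
  x = λ² - 3 - 3 = 4 - 6 ≡ 11; y = λ·(3 - 11) - 12 ≡ 11. → (11, 11)
double: tangent at (11, 11): λ = (3·11² + 8)/(2·11) ≡ 7/9. 9⁻¹ ≡ 3 (mod 13), so λ ≡ 7·3 ≡ 8.
  x = λ² - 11 - 11 = 64 - 22 ≡ 3; y = λ·(11 - 3) - 11 ≡ 1. → (3, 1)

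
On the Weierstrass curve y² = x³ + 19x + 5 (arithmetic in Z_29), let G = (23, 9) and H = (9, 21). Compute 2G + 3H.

First 2G:
Repeated addition: build up to 2G.
2G: tangent at (23, 9): λ = (3·23² + 19)/(2·9) ≡ 11/18. 18⁻¹ ≡ 21 (mod 29), so λ ≡ 11·21 ≡ 28.
  x = λ² - 23 - 23 = 784 - 46 ≡ 13; y = λ·(23 - 13) - 9 ≡ 10. → (13, 10)
2G = (13, 10).
Next 3H:
Repeated addition: build up to 3H.
2H: tangent at (9, 21): λ = (3·9² + 19)/(2·21) ≡ 1/13. 13⁻¹ ≡ 9 (mod 29), so λ ≡ 1·9 ≡ 9.
  x = λ² - 9 - 9 = 81 - 18 ≡ 5; y = λ·(9 - 5) - 21 ≡ 15. → (5, 15)
3H: (5, 15) + (9, 21). λ = (21 - 15)/(9 - 5) ≡ 6/4 mod 29. 4⁻¹ ≡ 22 (mod 29), so λ ≡ 16.
  x = λ² - 5 - 9 = 256 - 14 ≡ 10; y = λ·(5 - 10) - 15 ≡ 21. → (10, 21)
3H = (10, 21).
Finally 2G + 3H:
(13, 10) + (10, 21). λ = (21 - 10)/(10 - 13) ≡ 11/26 mod 29. 26⁻¹ ≡ 19 (mod 29), so λ ≡ 6.
  x = λ² - 13 - 10 = 36 - 23 ≡ 13; y = λ·(13 - 13) - 10 ≡ 19. → (13, 19)

(13, 19)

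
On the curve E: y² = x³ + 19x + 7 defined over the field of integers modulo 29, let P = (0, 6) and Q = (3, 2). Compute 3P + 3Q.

First 3P:
Repeated addition: build up to 3P.
2P: tangent at (0, 6): λ = (3·0² + 19)/(2·6) ≡ 19/12. 12⁻¹ ≡ 17 (mod 29) since 12·17 = 204 ≡ 1, so λ ≡ 19·17 ≡ 4.
  x = λ² - 0 - 0 = 16 - 0 ≡ 16; y = λ·(0 - 16) - 6 ≡ 17. → (16, 17)
3P: (16, 17) + (0, 6). λ = (6 - 17)/(0 - 16) ≡ 18/13 mod 29. 13⁻¹ ≡ 9 (mod 29), so λ ≡ 17.
  x = λ² - 16 - 0 = 289 - 16 ≡ 12; y = λ·(16 - 12) - 17 ≡ 22. → (12, 22)
3P = (12, 22).
Next 3Q:
Repeated addition: build up to 3Q.
2Q: tangent at (3, 2): λ = (3·3² + 19)/(2·2) ≡ 17/4. 4⁻¹ ≡ 22 (mod 29) since 4·22 = 88 ≡ 1, so λ ≡ 17·22 ≡ 26.
  x = λ² - 3 - 3 = 676 - 6 ≡ 3; y = λ·(3 - 3) - 2 ≡ 27. → (3, 27)
3Q: (3, 27) + (3, 2): same x and y₁ ≡ -y₂, so the sum is O.
3Q = O.
Finally 3P + 3Q:
(12, 22) + O = (12, 22) (identity).

(12, 22)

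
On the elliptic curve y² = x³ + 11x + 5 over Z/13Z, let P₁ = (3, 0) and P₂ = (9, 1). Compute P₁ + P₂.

(3, 0) + (9, 1). λ = (1 - 0)/(9 - 3) ≡ 1/6 mod 13. 6⁻¹ ≡ 11 (mod 13) since 6·11 = 66 ≡ 1, so λ ≡ 11.
  x = λ² - 3 - 9 = 121 - 12 ≡ 5; y = λ·(3 - 5) - 0 ≡ 4. → (5, 4)

(5, 4)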